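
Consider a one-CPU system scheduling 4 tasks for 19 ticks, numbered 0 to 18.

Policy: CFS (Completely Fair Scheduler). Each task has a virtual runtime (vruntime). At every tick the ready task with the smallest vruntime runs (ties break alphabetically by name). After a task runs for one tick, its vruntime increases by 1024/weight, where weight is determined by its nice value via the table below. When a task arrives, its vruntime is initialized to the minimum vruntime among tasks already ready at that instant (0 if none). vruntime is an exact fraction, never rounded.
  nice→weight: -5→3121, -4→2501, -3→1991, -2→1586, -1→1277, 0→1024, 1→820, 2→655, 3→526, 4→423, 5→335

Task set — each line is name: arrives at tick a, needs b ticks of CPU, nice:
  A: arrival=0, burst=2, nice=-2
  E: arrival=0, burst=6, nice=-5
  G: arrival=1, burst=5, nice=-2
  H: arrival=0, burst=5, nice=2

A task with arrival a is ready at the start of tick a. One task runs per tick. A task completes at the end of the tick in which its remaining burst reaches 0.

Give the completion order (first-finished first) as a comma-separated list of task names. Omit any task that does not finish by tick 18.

completion order = A, E, G, H

t=0: vr[A=0 E=0 H=0] → run A
t=1: vr[A=512/793 E=0 G=0 H=0] → run E
t=2: vr[A=512/793 E=1024/3121 G=0 H=0] → run G
t=3: vr[A=512/793 E=1024/3121 G=512/793 H=0] → run H
t=4: vr[A=512/793 E=1024/3121 G=512/793 H=1024/655] → run E
t=5: vr[A=512/793 E=2048/3121 G=512/793 H=1024/655] → run A
t=6: vr[E=2048/3121 G=512/793 H=1024/655] → run G
t=7: vr[E=2048/3121 G=1024/793 H=1024/655] → run E
t=8: vr[E=3072/3121 G=1024/793 H=1024/655] → run E
t=9: vr[E=4096/3121 G=1024/793 H=1024/655] → run G
t=10: vr[E=4096/3121 G=1536/793 H=1024/655] → run E
t=11: vr[E=5120/3121 G=1536/793 H=1024/655] → run H
t=12: vr[E=5120/3121 G=1536/793 H=2048/655] → run E
t=13: vr[G=1536/793 H=2048/655] → run G
t=14: vr[G=2048/793 H=2048/655] → run G
t=15: vr[H=2048/655] → run H
t=16: vr[H=3072/655] → run H
t=17: vr[H=4096/655] → run H
t=18: (idle)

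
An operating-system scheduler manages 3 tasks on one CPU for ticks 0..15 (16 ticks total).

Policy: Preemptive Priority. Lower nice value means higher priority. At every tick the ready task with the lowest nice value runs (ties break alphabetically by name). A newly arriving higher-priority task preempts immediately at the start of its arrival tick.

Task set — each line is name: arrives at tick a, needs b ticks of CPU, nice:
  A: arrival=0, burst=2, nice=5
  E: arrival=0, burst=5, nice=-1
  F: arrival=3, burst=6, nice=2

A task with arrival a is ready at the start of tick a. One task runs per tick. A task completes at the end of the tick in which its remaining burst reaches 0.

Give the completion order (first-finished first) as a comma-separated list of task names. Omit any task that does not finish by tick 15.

completion order = E, F, A

t=0: ready={A,E} → run E
t=1: ready={A,E} → run E
t=2: ready={A,E} → run E
t=3: ready={A,E,F} → run E
t=4: ready={A,E,F} → run E
t=5: ready={A,F} → run F
t=6: ready={A,F} → run F
t=7: ready={A,F} → run F
t=8: ready={A,F} → run F
t=9: ready={A,F} → run F
t=10: ready={A,F} → run F
t=11: ready={A} → run A
t=12: ready={A} → run A
t=13: (idle)
t=14: (idle)
t=15: (idle)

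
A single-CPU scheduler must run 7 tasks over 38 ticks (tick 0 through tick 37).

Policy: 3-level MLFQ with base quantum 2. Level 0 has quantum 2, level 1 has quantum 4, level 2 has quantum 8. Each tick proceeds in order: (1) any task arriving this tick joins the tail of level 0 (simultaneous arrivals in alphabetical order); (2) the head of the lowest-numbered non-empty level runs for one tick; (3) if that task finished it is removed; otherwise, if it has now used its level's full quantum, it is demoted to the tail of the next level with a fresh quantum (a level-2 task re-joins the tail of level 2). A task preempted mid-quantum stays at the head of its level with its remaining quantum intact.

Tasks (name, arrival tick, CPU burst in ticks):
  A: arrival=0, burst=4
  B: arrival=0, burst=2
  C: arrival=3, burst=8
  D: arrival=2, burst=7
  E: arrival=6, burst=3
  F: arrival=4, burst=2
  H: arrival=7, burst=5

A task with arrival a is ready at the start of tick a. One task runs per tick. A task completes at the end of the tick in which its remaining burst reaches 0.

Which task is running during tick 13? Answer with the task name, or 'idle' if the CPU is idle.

t=0: L0/L1/L2 = AB/-/- → run A
t=1: L0/L1/L2 = AB/-/- → run A
t=2: L0/L1/L2 = BD/A/- → run B
t=3: L0/L1/L2 = BDC/A/- → run B
t=4: L0/L1/L2 = DCF/A/- → run D
t=5: L0/L1/L2 = DCF/A/- → run D
t=6: L0/L1/L2 = CFE/AD/- → run C
t=7: L0/L1/L2 = CFEH/AD/- → run C
t=8: L0/L1/L2 = FEH/ADC/- → run F
t=9: L0/L1/L2 = FEH/ADC/- → run F
t=10: L0/L1/L2 = EH/ADC/- → run E
t=11: L0/L1/L2 = EH/ADC/- → run E
t=12: L0/L1/L2 = H/ADCE/- → run H
t=13: L0/L1/L2 = H/ADCE/- → run H
t=14: L0/L1/L2 = -/ADCEH/- → run A
t=15: L0/L1/L2 = -/ADCEH/- → run A
t=16: L0/L1/L2 = -/DCEH/- → run D
t=17: L0/L1/L2 = -/DCEH/- → run D
t=18: L0/L1/L2 = -/DCEH/- → run D
t=19: L0/L1/L2 = -/DCEH/- → run D
t=20: L0/L1/L2 = -/CEH/D → run C
t=21: L0/L1/L2 = -/CEH/D → run C
t=22: L0/L1/L2 = -/CEH/D → run C
t=23: L0/L1/L2 = -/CEH/D → run C
t=24: L0/L1/L2 = -/EH/DC → run E
t=25: L0/L1/L2 = -/H/DC → run H
t=26: L0/L1/L2 = -/H/DC → run H
t=27: L0/L1/L2 = -/H/DC → run H
t=28: L0/L1/L2 = -/-/DC → run D
t=29: L0/L1/L2 = -/-/C → run C
t=30: L0/L1/L2 = -/-/C → run C
t=31: (idle)
t=32: (idle)
t=33: (idle)
t=34: (idle)
t=35: (idle)
t=36: (idle)
t=37: (idle)

running at tick 13 = H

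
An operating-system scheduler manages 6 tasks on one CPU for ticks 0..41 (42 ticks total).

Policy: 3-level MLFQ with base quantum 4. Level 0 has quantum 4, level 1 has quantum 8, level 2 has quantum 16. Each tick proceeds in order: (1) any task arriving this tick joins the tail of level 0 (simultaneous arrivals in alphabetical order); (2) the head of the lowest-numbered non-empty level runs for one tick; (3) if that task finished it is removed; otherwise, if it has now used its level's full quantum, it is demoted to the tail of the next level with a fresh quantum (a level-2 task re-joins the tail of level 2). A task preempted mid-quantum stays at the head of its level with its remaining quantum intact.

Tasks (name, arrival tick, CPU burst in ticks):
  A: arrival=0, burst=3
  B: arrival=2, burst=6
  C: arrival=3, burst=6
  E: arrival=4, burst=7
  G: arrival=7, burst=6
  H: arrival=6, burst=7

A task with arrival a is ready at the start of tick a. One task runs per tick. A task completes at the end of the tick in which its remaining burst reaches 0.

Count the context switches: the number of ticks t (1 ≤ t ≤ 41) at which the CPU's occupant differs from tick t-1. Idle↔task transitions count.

t=0: L0/L1/L2 = A/-/- → run A
t=1: L0/L1/L2 = A/-/- → run A
t=2: L0/L1/L2 = AB/-/- → run A
t=3: L0/L1/L2 = BC/-/- → run B
t=4: L0/L1/L2 = BCE/-/- → run B
t=5: L0/L1/L2 = BCE/-/- → run B
t=6: L0/L1/L2 = BCEH/-/- → run B
t=7: L0/L1/L2 = CEHG/B/- → run C
t=8: L0/L1/L2 = CEHG/B/- → run C
t=9: L0/L1/L2 = CEHG/B/- → run C
t=10: L0/L1/L2 = CEHG/B/- → run C
t=11: L0/L1/L2 = EHG/BC/- → run E
t=12: L0/L1/L2 = EHG/BC/- → run E
t=13: L0/L1/L2 = EHG/BC/- → run E
t=14: L0/L1/L2 = EHG/BC/- → run E
t=15: L0/L1/L2 = HG/BCE/- → run H
t=16: L0/L1/L2 = HG/BCE/- → run H
t=17: L0/L1/L2 = HG/BCE/- → run H
t=18: L0/L1/L2 = HG/BCE/- → run H
t=19: L0/L1/L2 = G/BCEH/- → run G
t=20: L0/L1/L2 = G/BCEH/- → run G
t=21: L0/L1/L2 = G/BCEH/- → run G
t=22: L0/L1/L2 = G/BCEH/- → run G
t=23: L0/L1/L2 = -/BCEHG/- → run B
t=24: L0/L1/L2 = -/BCEHG/- → run B
t=25: L0/L1/L2 = -/CEHG/- → run C
t=26: L0/L1/L2 = -/CEHG/- → run C
t=27: L0/L1/L2 = -/EHG/- → run E
t=28: L0/L1/L2 = -/EHG/- → run E
t=29: L0/L1/L2 = -/EHG/- → run E
t=30: L0/L1/L2 = -/HG/- → run H
t=31: L0/L1/L2 = -/HG/- → run H
t=32: L0/L1/L2 = -/HG/- → run H
t=33: L0/L1/L2 = -/G/- → run G
t=34: L0/L1/L2 = -/G/- → run G
t=35: (idle)
t=36: (idle)
t=37: (idle)
t=38: (idle)
t=39: (idle)
t=40: (idle)
t=41: (idle)

context switches = 11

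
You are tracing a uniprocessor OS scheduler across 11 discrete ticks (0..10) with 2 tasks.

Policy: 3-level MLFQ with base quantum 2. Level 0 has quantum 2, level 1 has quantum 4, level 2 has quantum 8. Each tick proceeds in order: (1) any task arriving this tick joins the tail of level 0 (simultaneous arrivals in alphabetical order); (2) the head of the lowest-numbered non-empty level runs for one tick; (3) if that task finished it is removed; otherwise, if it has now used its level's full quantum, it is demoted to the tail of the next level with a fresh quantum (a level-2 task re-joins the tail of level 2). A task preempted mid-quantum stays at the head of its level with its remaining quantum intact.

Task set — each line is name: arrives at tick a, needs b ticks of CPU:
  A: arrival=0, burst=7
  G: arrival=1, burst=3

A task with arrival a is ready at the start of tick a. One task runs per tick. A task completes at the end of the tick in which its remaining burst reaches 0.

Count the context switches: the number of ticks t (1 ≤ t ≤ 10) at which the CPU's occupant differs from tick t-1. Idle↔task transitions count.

context switches = 5

t=0: L0/L1/L2 = A/-/- → run A
t=1: L0/L1/L2 = AG/-/- → run A
t=2: L0/L1/L2 = G/A/- → run G
t=3: L0/L1/L2 = G/A/- → run G
t=4: L0/L1/L2 = -/AG/- → run A
t=5: L0/L1/L2 = -/AG/- → run A
t=6: L0/L1/L2 = -/AG/- → run A
t=7: L0/L1/L2 = -/AG/- → run A
t=8: L0/L1/L2 = -/G/A → run G
t=9: L0/L1/L2 = -/-/A → run A
t=10: (idle)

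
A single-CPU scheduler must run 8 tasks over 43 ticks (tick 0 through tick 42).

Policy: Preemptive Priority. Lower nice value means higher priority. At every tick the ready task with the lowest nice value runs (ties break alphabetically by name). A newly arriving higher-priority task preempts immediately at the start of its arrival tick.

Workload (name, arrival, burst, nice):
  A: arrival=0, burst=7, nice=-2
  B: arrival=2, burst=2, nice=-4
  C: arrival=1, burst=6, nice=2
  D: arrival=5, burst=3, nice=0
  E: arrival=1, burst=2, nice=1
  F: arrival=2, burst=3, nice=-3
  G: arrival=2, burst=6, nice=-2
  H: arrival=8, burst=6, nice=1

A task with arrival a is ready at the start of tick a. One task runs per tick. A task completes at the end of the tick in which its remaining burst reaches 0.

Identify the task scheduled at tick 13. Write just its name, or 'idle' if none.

t=0: ready={A} → run A
t=1: ready={A,C,E} → run A
t=2: ready={A,B,C,E,F,G} → run B
t=3: ready={A,B,C,E,F,G} → run B
t=4: ready={A,C,E,F,G} → run F
t=5: ready={A,C,D,E,F,G} → run F
t=6: ready={A,C,D,E,F,G} → run F
t=7: ready={A,C,D,E,G} → run A
t=8: ready={A,C,D,E,G,H} → run A
t=9: ready={A,C,D,E,G,H} → run A
t=10: ready={A,C,D,E,G,H} → run A
t=11: ready={A,C,D,E,G,H} → run A
t=12: ready={C,D,E,G,H} → run G
t=13: ready={C,D,E,G,H} → run G
t=14: ready={C,D,E,G,H} → run G
t=15: ready={C,D,E,G,H} → run G
t=16: ready={C,D,E,G,H} → run G
t=17: ready={C,D,E,G,H} → run G
t=18: ready={C,D,E,H} → run D
t=19: ready={C,D,E,H} → run D
t=20: ready={C,D,E,H} → run D
t=21: ready={C,E,H} → run E
t=22: ready={C,E,H} → run E
t=23: ready={C,H} → run H
t=24: ready={C,H} → run H
t=25: ready={C,H} → run H
t=26: ready={C,H} → run H
t=27: ready={C,H} → run H
t=28: ready={C,H} → run H
t=29: ready={C} → run C
t=30: ready={C} → run C
t=31: ready={C} → run C
t=32: ready={C} → run C
t=33: ready={C} → run C
t=34: ready={C} → run C
t=35: (idle)
t=36: (idle)
t=37: (idle)
t=38: (idle)
t=39: (idle)
t=40: (idle)
t=41: (idle)
t=42: (idle)

running at tick 13 = G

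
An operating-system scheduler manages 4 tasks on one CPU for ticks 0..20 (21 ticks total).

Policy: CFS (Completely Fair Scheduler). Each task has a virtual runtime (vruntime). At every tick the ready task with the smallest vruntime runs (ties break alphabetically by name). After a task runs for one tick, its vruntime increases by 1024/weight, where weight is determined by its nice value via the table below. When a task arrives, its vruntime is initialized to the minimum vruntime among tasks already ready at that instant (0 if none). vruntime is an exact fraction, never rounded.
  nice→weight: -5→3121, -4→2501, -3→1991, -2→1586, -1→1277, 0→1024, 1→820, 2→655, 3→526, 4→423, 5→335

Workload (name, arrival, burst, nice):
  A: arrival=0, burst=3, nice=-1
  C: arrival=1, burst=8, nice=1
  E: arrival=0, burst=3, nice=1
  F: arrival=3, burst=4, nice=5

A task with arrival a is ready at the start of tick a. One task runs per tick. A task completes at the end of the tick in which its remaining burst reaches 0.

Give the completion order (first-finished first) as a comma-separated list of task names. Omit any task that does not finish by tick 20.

t=0: vr[A=0 E=0] → run A
t=1: vr[A=1024/1277 C=0 E=0] → run C
t=2: vr[A=1024/1277 C=256/205 E=0] → run E
t=3: vr[A=1024/1277 C=256/205 E=256/205 F=1024/1277] → run A
t=4: vr[A=2048/1277 C=256/205 E=256/205 F=1024/1277] → run F
t=5: vr[A=2048/1277 C=256/205 E=256/205 F=1650688/427795] → run C
t=6: vr[A=2048/1277 C=512/205 E=256/205 F=1650688/427795] → run E
t=7: vr[A=2048/1277 C=512/205 E=512/205 F=1650688/427795] → run A
t=8: vr[C=512/205 E=512/205 F=1650688/427795] → run C
t=9: vr[C=768/205 E=512/205 F=1650688/427795] → run E
t=10: vr[C=768/205 F=1650688/427795] → run C
t=11: vr[C=1024/205 F=1650688/427795] → run F
t=12: vr[C=1024/205 F=2958336/427795] → run C
t=13: vr[C=256/41 F=2958336/427795] → run C
t=14: vr[C=1536/205 F=2958336/427795] → run F
t=15: vr[C=1536/205 F=4265984/427795] → run C
t=16: vr[C=1792/205 F=4265984/427795] → run C
t=17: vr[F=4265984/427795] → run F
t=18: (idle)
t=19: (idle)
t=20: (idle)

completion order = A, E, C, F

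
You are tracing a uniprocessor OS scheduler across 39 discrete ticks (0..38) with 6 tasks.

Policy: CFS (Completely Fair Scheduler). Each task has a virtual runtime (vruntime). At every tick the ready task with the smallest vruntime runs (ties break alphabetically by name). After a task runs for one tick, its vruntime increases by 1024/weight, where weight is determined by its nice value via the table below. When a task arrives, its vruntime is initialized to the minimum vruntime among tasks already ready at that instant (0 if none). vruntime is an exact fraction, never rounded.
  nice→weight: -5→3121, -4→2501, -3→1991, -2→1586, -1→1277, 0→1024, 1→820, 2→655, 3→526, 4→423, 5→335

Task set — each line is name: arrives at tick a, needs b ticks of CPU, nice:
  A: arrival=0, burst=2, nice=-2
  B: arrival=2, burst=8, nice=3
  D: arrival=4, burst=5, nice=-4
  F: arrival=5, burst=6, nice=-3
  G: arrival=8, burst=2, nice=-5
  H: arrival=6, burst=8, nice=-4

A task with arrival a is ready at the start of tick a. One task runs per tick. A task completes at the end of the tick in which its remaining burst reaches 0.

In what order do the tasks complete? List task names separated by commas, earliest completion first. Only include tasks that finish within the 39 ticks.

completion order = A, G, D, F, H, B

t=0: vr[A=0] → run A
t=1: vr[A=512/793] → run A
t=2: vr[B=0] → run B
t=3: vr[B=512/263] → run B
t=4: vr[B=1024/263 D=1024/263] → run B
t=5: vr[B=1536/263 D=1024/263 F=1024/263] → run D
t=6: vr[B=1536/263 D=2830336/657763 F=1024/263 H=1024/263] → run F
t=7: vr[B=1536/263 D=2830336/657763 F=2308096/523633 H=1024/263] → run H
t=8: vr[B=1536/263 D=2830336/657763 F=2308096/523633 G=2830336/657763 H=2830336/657763] → run D
t=9: vr[B=1536/263 D=3099648/657763 F=2308096/523633 G=2830336/657763 H=2830336/657763] → run G
t=10: vr[B=1536/263 D=3099648/657763 F=2308096/523633 G=9507027968/2052878323 H=2830336/657763] → run H
t=11: vr[B=1536/263 D=3099648/657763 F=2308096/523633 G=9507027968/2052878323 H=3099648/657763] → run F
t=12: vr[B=1536/263 D=3099648/657763 F=2577408/523633 G=9507027968/2052878323 H=3099648/657763] → run G
t=13: vr[B=1536/263 D=3099648/657763 F=2577408/523633 H=3099648/657763] → run D
t=14: vr[B=1536/263 D=3368960/657763 F=2577408/523633 H=3099648/657763] → run H
t=15: vr[B=1536/263 D=3368960/657763 F=2577408/523633 H=3368960/657763] → run F
t=16: vr[B=1536/263 D=3368960/657763 F=2846720/523633 H=3368960/657763] → run D
t=17: vr[B=1536/263 D=3638272/657763 F=2846720/523633 H=3368960/657763] → run H
t=18: vr[B=1536/263 D=3638272/657763 F=2846720/523633 H=3638272/657763] → run F
t=19: vr[B=1536/263 D=3638272/657763 F=3116032/523633 H=3638272/657763] → run D
t=20: vr[B=1536/263 F=3116032/523633 H=3638272/657763] → run H
t=21: vr[B=1536/263 F=3116032/523633 H=3907584/657763] → run B
t=22: vr[B=2048/263 F=3116032/523633 H=3907584/657763] → run H
t=23: vr[B=2048/263 F=3116032/523633 H=4176896/657763] → run F
t=24: vr[B=2048/263 F=3385344/523633 H=4176896/657763] → run H
t=25: vr[B=2048/263 F=3385344/523633 H=4446208/657763] → run F
t=26: vr[B=2048/263 H=4446208/657763] → run H
t=27: vr[B=2048/263] → run B
t=28: vr[B=2560/263] → run B
t=29: vr[B=3072/263] → run B
t=30: vr[B=3584/263] → run B
t=31: (idle)
t=32: (idle)
t=33: (idle)
t=34: (idle)
t=35: (idle)
t=36: (idle)
t=37: (idle)
t=38: (idle)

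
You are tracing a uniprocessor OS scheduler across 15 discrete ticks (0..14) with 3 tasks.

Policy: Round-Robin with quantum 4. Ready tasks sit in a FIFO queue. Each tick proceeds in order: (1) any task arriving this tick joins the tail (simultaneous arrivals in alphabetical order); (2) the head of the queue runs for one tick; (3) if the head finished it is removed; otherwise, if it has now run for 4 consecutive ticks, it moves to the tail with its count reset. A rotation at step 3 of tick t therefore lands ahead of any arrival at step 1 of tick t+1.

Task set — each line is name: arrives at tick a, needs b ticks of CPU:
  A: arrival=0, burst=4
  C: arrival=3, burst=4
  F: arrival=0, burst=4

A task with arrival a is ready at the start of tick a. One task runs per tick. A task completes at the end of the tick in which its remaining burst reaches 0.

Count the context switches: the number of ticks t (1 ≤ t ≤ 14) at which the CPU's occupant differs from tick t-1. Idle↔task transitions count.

context switches = 3

t=0: queue=[A,F] q_used=0 → run A
t=1: queue=[A,F] q_used=1 → run A
t=2: queue=[A,F] q_used=2 → run A
t=3: queue=[A,F,C] q_used=3 → run A
t=4: queue=[F,C] q_used=0 → run F
t=5: queue=[F,C] q_used=1 → run F
t=6: queue=[F,C] q_used=2 → run F
t=7: queue=[F,C] q_used=3 → run F
t=8: queue=[C] q_used=0 → run C
t=9: queue=[C] q_used=1 → run C
t=10: queue=[C] q_used=2 → run C
t=11: queue=[C] q_used=3 → run C
t=12: (idle)
t=13: (idle)
t=14: (idle)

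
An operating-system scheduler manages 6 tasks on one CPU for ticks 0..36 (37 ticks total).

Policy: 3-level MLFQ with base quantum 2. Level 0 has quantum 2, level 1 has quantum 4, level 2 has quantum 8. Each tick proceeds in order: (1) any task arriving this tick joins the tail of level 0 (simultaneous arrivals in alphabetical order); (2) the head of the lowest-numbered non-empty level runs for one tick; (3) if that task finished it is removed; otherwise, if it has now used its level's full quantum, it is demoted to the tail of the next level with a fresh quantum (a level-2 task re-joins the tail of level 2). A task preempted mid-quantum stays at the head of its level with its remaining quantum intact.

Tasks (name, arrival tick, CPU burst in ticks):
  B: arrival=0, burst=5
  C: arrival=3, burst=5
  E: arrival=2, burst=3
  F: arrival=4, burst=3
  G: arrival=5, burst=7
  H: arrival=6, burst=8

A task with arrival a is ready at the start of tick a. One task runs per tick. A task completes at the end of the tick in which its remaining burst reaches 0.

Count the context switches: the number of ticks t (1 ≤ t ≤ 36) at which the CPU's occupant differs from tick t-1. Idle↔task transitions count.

context switches = 14

t=0: L0/L1/L2 = B/-/- → run B
t=1: L0/L1/L2 = B/-/- → run B
t=2: L0/L1/L2 = E/B/- → run E
t=3: L0/L1/L2 = EC/B/- → run E
t=4: L0/L1/L2 = CF/BE/- → run C
t=5: L0/L1/L2 = CFG/BE/- → run C
t=6: L0/L1/L2 = FGH/BEC/- → run F
t=7: L0/L1/L2 = FGH/BEC/- → run F
t=8: L0/L1/L2 = GH/BECF/- → run G
t=9: L0/L1/L2 = GH/BECF/- → run G
t=10: L0/L1/L2 = H/BECFG/- → run H
t=11: L0/L1/L2 = H/BECFG/- → run H
t=12: L0/L1/L2 = -/BECFGH/- → run B
t=13: L0/L1/L2 = -/BECFGH/- → run B
t=14: L0/L1/L2 = -/BECFGH/- → run B
t=15: L0/L1/L2 = -/ECFGH/- → run E
t=16: L0/L1/L2 = -/CFGH/- → run C
t=17: L0/L1/L2 = -/CFGH/- → run C
t=18: L0/L1/L2 = -/CFGH/- → run C
t=19: L0/L1/L2 = -/FGH/- → run F
t=20: L0/L1/L2 = -/GH/- → run G
t=21: L0/L1/L2 = -/GH/- → run G
t=22: L0/L1/L2 = -/GH/- → run G
t=23: L0/L1/L2 = -/GH/- → run G
t=24: L0/L1/L2 = -/H/G → run H
t=25: L0/L1/L2 = -/H/G → run H
t=26: L0/L1/L2 = -/H/G → run H
t=27: L0/L1/L2 = -/H/G → run H
t=28: L0/L1/L2 = -/-/GH → run G
t=29: L0/L1/L2 = -/-/H → run H
t=30: L0/L1/L2 = -/-/H → run H
t=31: (idle)
t=32: (idle)
t=33: (idle)
t=34: (idle)
t=35: (idle)
t=36: (idle)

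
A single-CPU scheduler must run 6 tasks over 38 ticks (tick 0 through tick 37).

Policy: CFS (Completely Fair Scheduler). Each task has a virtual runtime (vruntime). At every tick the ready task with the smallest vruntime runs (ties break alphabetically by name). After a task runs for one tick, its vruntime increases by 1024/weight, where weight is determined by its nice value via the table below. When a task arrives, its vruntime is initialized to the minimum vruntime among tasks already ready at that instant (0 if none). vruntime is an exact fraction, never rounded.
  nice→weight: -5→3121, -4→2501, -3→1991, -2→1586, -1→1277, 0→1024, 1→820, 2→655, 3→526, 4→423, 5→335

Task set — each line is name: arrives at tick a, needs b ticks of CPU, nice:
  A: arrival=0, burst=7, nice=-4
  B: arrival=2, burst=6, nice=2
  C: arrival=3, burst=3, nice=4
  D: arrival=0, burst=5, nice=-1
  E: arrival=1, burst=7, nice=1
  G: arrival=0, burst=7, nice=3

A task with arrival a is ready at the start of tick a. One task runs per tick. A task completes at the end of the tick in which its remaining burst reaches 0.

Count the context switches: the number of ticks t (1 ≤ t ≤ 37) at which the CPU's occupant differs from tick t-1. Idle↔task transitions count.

context switches = 33

t=0: vr[A=0 D=0 G=0] → run A
t=1: vr[A=1024/2501 D=0 E=0 G=0] → run D
t=2: vr[A=1024/2501 B=0 D=1024/1277 E=0 G=0] → run B
t=3: vr[A=1024/2501 B=1024/655 C=0 D=1024/1277 E=0 G=0] → run C
t=4: vr[A=1024/2501 B=1024/655 C=1024/423 D=1024/1277 E=0 G=0] → run E
t=5: vr[A=1024/2501 B=1024/655 C=1024/423 D=1024/1277 E=256/205 G=0] → run G
t=6: vr[A=1024/2501 B=1024/655 C=1024/423 D=1024/1277 E=256/205 G=512/263] → run A
t=7: vr[A=2048/2501 B=1024/655 C=1024/423 D=1024/1277 E=256/205 G=512/263] → run D
t=8: vr[A=2048/2501 B=1024/655 C=1024/423 D=2048/1277 E=256/205 G=512/263] → run A
t=9: vr[A=3072/2501 B=1024/655 C=1024/423 D=2048/1277 E=256/205 G=512/263] → run A
t=10: vr[A=4096/2501 B=1024/655 C=1024/423 D=2048/1277 E=256/205 G=512/263] → run E
t=11: vr[A=4096/2501 B=1024/655 C=1024/423 D=2048/1277 E=512/205 G=512/263] → run B
t=12: vr[A=4096/2501 B=2048/655 C=1024/423 D=2048/1277 E=512/205 G=512/263] → run D
t=13: vr[A=4096/2501 B=2048/655 C=1024/423 D=3072/1277 E=512/205 G=512/263] → run A
t=14: vr[A=5120/2501 B=2048/655 C=1024/423 D=3072/1277 E=512/205 G=512/263] → run G
t=15: vr[A=5120/2501 B=2048/655 C=1024/423 D=3072/1277 E=512/205 G=1024/263] → run A
t=16: vr[A=6144/2501 B=2048/655 C=1024/423 D=3072/1277 E=512/205 G=1024/263] → run D
t=17: vr[A=6144/2501 B=2048/655 C=1024/423 D=4096/1277 E=512/205 G=1024/263] → run C
t=18: vr[A=6144/2501 B=2048/655 C=2048/423 D=4096/1277 E=512/205 G=1024/263] → run A
t=19: vr[B=2048/655 C=2048/423 D=4096/1277 E=512/205 G=1024/263] → run E
t=20: vr[B=2048/655 C=2048/423 D=4096/1277 E=768/205 G=1024/263] → run B
t=21: vr[B=3072/655 C=2048/423 D=4096/1277 E=768/205 G=1024/263] → run D
t=22: vr[B=3072/655 C=2048/423 E=768/205 G=1024/263] → run E
t=23: vr[B=3072/655 C=2048/423 E=1024/205 G=1024/263] → run G
t=24: vr[B=3072/655 C=2048/423 E=1024/205 G=1536/263] → run B
t=25: vr[B=4096/655 C=2048/423 E=1024/205 G=1536/263] → run C
t=26: vr[B=4096/655 E=1024/205 G=1536/263] → run E
t=27: vr[B=4096/655 E=256/41 G=1536/263] → run G
t=28: vr[B=4096/655 E=256/41 G=2048/263] → run E
t=29: vr[B=4096/655 E=1536/205 G=2048/263] → run B
t=30: vr[B=1024/131 E=1536/205 G=2048/263] → run E
t=31: vr[B=1024/131 G=2048/263] → run G
t=32: vr[B=1024/131 G=2560/263] → run B
t=33: vr[G=2560/263] → run G
t=34: vr[G=3072/263] → run G
t=35: (idle)
t=36: (idle)
t=37: (idle)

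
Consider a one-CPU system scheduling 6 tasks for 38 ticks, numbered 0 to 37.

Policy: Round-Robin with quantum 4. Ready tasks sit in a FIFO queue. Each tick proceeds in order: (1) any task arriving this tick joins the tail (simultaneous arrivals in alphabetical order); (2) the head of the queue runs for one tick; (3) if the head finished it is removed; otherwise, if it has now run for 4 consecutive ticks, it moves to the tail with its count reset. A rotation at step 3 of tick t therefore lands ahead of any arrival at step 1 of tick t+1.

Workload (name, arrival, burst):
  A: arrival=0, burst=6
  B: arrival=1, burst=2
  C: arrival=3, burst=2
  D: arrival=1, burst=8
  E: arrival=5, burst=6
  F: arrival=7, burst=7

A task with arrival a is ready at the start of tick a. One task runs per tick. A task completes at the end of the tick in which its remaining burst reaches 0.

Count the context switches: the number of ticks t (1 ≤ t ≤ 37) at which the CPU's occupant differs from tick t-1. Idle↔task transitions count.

context switches = 10

t=0: queue=[A] q_used=0 → run A
t=1: queue=[A,B,D] q_used=1 → run A
t=2: queue=[A,B,D] q_used=2 → run A
t=3: queue=[A,B,D,C] q_used=3 → run A
t=4: queue=[B,D,C,A] q_used=0 → run B
t=5: queue=[B,D,C,A,E] q_used=1 → run B
t=6: queue=[D,C,A,E] q_used=0 → run D
t=7: queue=[D,C,A,E,F] q_used=1 → run D
t=8: queue=[D,C,A,E,F] q_used=2 → run D
t=9: queue=[D,C,A,E,F] q_used=3 → run D
t=10: queue=[C,A,E,F,D] q_used=0 → run C
t=11: queue=[C,A,E,F,D] q_used=1 → run C
t=12: queue=[A,E,F,D] q_used=0 → run A
t=13: queue=[A,E,F,D] q_used=1 → run A
t=14: queue=[E,F,D] q_used=0 → run E
t=15: queue=[E,F,D] q_used=1 → run E
t=16: queue=[E,F,D] q_used=2 → run E
t=17: queue=[E,F,D] q_used=3 → run E
t=18: queue=[F,D,E] q_used=0 → run F
t=19: queue=[F,D,E] q_used=1 → run F
t=20: queue=[F,D,E] q_used=2 → run F
t=21: queue=[F,D,E] q_used=3 → run F
t=22: queue=[D,E,F] q_used=0 → run D
t=23: queue=[D,E,F] q_used=1 → run D
t=24: queue=[D,E,F] q_used=2 → run D
t=25: queue=[D,E,F] q_used=3 → run D
t=26: queue=[E,F] q_used=0 → run E
t=27: queue=[E,F] q_used=1 → run E
t=28: queue=[F] q_used=0 → run F
t=29: queue=[F] q_used=1 → run F
t=30: queue=[F] q_used=2 → run F
t=31: (idle)
t=32: (idle)
t=33: (idle)
t=34: (idle)
t=35: (idle)
t=36: (idle)
t=37: (idle)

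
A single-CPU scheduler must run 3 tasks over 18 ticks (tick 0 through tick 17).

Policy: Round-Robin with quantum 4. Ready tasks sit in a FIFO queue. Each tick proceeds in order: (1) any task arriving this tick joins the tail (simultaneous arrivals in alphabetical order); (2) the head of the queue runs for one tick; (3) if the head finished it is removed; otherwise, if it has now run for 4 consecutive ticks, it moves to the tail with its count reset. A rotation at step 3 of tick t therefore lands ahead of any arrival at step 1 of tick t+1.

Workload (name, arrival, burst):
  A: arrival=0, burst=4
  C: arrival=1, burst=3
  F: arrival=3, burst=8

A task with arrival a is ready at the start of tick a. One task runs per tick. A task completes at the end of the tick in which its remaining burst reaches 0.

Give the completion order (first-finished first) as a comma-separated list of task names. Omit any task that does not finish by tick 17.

completion order = A, C, F

t=0: queue=[A] q_used=0 → run A
t=1: queue=[A,C] q_used=1 → run A
t=2: queue=[A,C] q_used=2 → run A
t=3: queue=[A,C,F] q_used=3 → run A
t=4: queue=[C,F] q_used=0 → run C
t=5: queue=[C,F] q_used=1 → run C
t=6: queue=[C,F] q_used=2 → run C
t=7: queue=[F] q_used=0 → run F
t=8: queue=[F] q_used=1 → run F
t=9: queue=[F] q_used=2 → run F
t=10: queue=[F] q_used=3 → run F
t=11: queue=[F] q_used=0 → run F
t=12: queue=[F] q_used=1 → run F
t=13: queue=[F] q_used=2 → run F
t=14: queue=[F] q_used=3 → run F
t=15: (idle)
t=16: (idle)
t=17: (idle)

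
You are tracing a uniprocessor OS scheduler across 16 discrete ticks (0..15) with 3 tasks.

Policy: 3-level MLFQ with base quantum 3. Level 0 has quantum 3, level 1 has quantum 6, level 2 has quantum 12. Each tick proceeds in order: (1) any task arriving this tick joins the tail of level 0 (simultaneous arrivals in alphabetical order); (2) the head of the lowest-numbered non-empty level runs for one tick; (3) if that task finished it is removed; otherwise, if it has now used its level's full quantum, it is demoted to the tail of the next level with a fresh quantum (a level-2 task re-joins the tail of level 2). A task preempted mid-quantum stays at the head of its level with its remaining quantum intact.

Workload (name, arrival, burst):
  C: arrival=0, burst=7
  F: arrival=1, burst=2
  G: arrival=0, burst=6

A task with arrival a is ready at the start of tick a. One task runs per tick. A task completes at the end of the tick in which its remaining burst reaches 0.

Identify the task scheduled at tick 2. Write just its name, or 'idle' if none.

running at tick 2 = C

t=0: L0/L1/L2 = CG/-/- → run C
t=1: L0/L1/L2 = CGF/-/- → run C
t=2: L0/L1/L2 = CGF/-/- → run C
t=3: L0/L1/L2 = GF/C/- → run G
t=4: L0/L1/L2 = GF/C/- → run G
t=5: L0/L1/L2 = GF/C/- → run G
t=6: L0/L1/L2 = F/CG/- → run F
t=7: L0/L1/L2 = F/CG/- → run F
t=8: L0/L1/L2 = -/CG/- → run C
t=9: L0/L1/L2 = -/CG/- → run C
t=10: L0/L1/L2 = -/CG/- → run C
t=11: L0/L1/L2 = -/CG/- → run C
t=12: L0/L1/L2 = -/G/- → run G
t=13: L0/L1/L2 = -/G/- → run G
t=14: L0/L1/L2 = -/G/- → run G
t=15: (idle)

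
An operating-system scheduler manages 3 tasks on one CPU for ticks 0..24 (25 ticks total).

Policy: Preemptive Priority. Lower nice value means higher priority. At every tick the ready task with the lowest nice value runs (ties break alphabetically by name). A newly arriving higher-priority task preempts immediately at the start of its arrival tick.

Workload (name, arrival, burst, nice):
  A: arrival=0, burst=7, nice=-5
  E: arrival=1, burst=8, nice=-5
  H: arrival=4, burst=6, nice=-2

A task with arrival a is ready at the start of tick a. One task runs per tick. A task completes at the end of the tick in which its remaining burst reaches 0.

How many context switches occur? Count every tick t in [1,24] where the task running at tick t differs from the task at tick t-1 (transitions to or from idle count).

t=0: ready={A} → run A
t=1: ready={A,E} → run A
t=2: ready={A,E} → run A
t=3: ready={A,E} → run A
t=4: ready={A,E,H} → run A
t=5: ready={A,E,H} → run A
t=6: ready={A,E,H} → run A
t=7: ready={E,H} → run E
t=8: ready={E,H} → run E
t=9: ready={E,H} → run E
t=10: ready={E,H} → run E
t=11: ready={E,H} → run E
t=12: ready={E,H} → run E
t=13: ready={E,H} → run E
t=14: ready={E,H} → run E
t=15: ready={H} → run H
t=16: ready={H} → run H
t=17: ready={H} → run H
t=18: ready={H} → run H
t=19: ready={H} → run H
t=20: ready={H} → run H
t=21: (idle)
t=22: (idle)
t=23: (idle)
t=24: (idle)

context switches = 3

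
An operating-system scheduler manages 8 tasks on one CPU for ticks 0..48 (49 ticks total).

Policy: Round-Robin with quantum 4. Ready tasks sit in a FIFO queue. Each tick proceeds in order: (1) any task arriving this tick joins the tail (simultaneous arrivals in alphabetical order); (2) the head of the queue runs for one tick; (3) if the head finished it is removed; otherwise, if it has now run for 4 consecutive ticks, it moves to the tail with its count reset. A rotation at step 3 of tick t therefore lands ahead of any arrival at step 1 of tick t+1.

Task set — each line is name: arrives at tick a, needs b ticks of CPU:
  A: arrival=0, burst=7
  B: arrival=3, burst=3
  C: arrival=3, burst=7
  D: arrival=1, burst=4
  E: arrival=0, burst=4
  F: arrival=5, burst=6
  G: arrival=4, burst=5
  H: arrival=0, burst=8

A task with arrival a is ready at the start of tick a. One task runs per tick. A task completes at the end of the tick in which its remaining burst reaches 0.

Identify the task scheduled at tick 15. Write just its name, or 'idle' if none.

t=0: queue=[A,E,H] q_used=0 → run A
t=1: queue=[A,E,H,D] q_used=1 → run A
t=2: queue=[A,E,H,D] q_used=2 → run A
t=3: queue=[A,E,H,D,B,C] q_used=3 → run A
t=4: queue=[E,H,D,B,C,A,G] q_used=0 → run E
t=5: queue=[E,H,D,B,C,A,G,F] q_used=1 → run E
t=6: queue=[E,H,D,B,C,A,G,F] q_used=2 → run E
t=7: queue=[E,H,D,B,C,A,G,F] q_used=3 → run E
t=8: queue=[H,D,B,C,A,G,F] q_used=0 → run H
t=9: queue=[H,D,B,C,A,G,F] q_used=1 → run H
t=10: queue=[H,D,B,C,A,G,F] q_used=2 → run H
t=11: queue=[H,D,B,C,A,G,F] q_used=3 → run H
t=12: queue=[D,B,C,A,G,F,H] q_used=0 → run D
t=13: queue=[D,B,C,A,G,F,H] q_used=1 → run D
t=14: queue=[D,B,C,A,G,F,H] q_used=2 → run D
t=15: queue=[D,B,C,A,G,F,H] q_used=3 → run D
t=16: queue=[B,C,A,G,F,H] q_used=0 → run B
t=17: queue=[B,C,A,G,F,H] q_used=1 → run B
t=18: queue=[B,C,A,G,F,H] q_used=2 → run B
t=19: queue=[C,A,G,F,H] q_used=0 → run C
t=20: queue=[C,A,G,F,H] q_used=1 → run C
t=21: queue=[C,A,G,F,H] q_used=2 → run C
t=22: queue=[C,A,G,F,H] q_used=3 → run C
t=23: queue=[A,G,F,H,C] q_used=0 → run A
t=24: queue=[A,G,F,H,C] q_used=1 → run A
t=25: queue=[A,G,F,H,C] q_used=2 → run A
t=26: queue=[G,F,H,C] q_used=0 → run G
t=27: queue=[G,F,H,C] q_used=1 → run G
t=28: queue=[G,F,H,C] q_used=2 → run G
t=29: queue=[G,F,H,C] q_used=3 → run G
t=30: queue=[F,H,C,G] q_used=0 → run F
t=31: queue=[F,H,C,G] q_used=1 → run F
t=32: queue=[F,H,C,G] q_used=2 → run F
t=33: queue=[F,H,C,G] q_used=3 → run F
t=34: queue=[H,C,G,F] q_used=0 → run H
t=35: queue=[H,C,G,F] q_used=1 → run H
t=36: queue=[H,C,G,F] q_used=2 → run H
t=37: queue=[H,C,G,F] q_used=3 → run H
t=38: queue=[C,G,F] q_used=0 → run C
t=39: queue=[C,G,F] q_used=1 → run C
t=40: queue=[C,G,F] q_used=2 → run C
t=41: queue=[G,F] q_used=0 → run G
t=42: queue=[F] q_used=0 → run F
t=43: queue=[F] q_used=1 → run F
t=44: (idle)
t=45: (idle)
t=46: (idle)
t=47: (idle)
t=48: (idle)

running at tick 15 = D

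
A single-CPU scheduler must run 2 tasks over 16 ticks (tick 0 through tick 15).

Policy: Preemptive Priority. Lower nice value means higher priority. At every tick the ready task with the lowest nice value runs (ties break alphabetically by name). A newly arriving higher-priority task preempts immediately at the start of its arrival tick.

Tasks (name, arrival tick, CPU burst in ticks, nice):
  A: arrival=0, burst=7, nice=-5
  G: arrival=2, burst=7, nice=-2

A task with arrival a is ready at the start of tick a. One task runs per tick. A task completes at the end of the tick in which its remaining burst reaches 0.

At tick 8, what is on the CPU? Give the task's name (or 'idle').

running at tick 8 = G

t=0: ready={A} → run A
t=1: ready={A} → run A
t=2: ready={A,G} → run A
t=3: ready={A,G} → run A
t=4: ready={A,G} → run A
t=5: ready={A,G} → run A
t=6: ready={A,G} → run A
t=7: ready={G} → run G
t=8: ready={G} → run G
t=9: ready={G} → run G
t=10: ready={G} → run G
t=11: ready={G} → run G
t=12: ready={G} → run G
t=13: ready={G} → run G
t=14: (idle)
t=15: (idle)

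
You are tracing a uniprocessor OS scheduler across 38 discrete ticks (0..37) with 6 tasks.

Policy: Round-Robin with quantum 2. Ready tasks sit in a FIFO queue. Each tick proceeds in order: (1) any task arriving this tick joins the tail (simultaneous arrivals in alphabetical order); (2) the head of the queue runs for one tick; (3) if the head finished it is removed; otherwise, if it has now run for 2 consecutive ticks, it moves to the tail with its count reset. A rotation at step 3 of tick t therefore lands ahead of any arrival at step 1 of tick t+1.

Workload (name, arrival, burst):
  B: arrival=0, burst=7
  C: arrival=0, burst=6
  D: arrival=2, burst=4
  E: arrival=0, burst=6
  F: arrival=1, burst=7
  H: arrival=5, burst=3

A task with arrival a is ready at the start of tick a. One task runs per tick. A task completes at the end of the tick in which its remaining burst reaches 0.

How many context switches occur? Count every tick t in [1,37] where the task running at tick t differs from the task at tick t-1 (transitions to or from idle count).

t=0: queue=[B,C,E] q_used=0 → run B
t=1: queue=[B,C,E,F] q_used=1 → run B
t=2: queue=[C,E,F,B,D] q_used=0 → run C
t=3: queue=[C,E,F,B,D] q_used=1 → run C
t=4: queue=[E,F,B,D,C] q_used=0 → run E
t=5: queue=[E,F,B,D,C,H] q_used=1 → run E
t=6: queue=[F,B,D,C,H,E] q_used=0 → run F
t=7: queue=[F,B,D,C,H,E] q_used=1 → run F
t=8: queue=[B,D,C,H,E,F] q_used=0 → run B
t=9: queue=[B,D,C,H,E,F] q_used=1 → run B
t=10: queue=[D,C,H,E,F,B] q_used=0 → run D
t=11: queue=[D,C,H,E,F,B] q_used=1 → run D
t=12: queue=[C,H,E,F,B,D] q_used=0 → run C
t=13: queue=[C,H,E,F,B,D] q_used=1 → run C
t=14: queue=[H,E,F,B,D,C] q_used=0 → run H
t=15: queue=[H,E,F,B,D,C] q_used=1 → run H
t=16: queue=[E,F,B,D,C,H] q_used=0 → run E
t=17: queue=[E,F,B,D,C,H] q_used=1 → run E
t=18: queue=[F,B,D,C,H,E] q_used=0 → run F
t=19: queue=[F,B,D,C,H,E] q_used=1 → run F
t=20: queue=[B,D,C,H,E,F] q_used=0 → run B
t=21: queue=[B,D,C,H,E,F] q_used=1 → run B
t=22: queue=[D,C,H,E,F,B] q_used=0 → run D
t=23: queue=[D,C,H,E,F,B] q_used=1 → run D
t=24: queue=[C,H,E,F,B] q_used=0 → run C
t=25: queue=[C,H,E,F,B] q_used=1 → run C
t=26: queue=[H,E,F,B] q_used=0 → run H
t=27: queue=[E,F,B] q_used=0 → run E
t=28: queue=[E,F,B] q_used=1 → run E
t=29: queue=[F,B] q_used=0 → run F
t=30: queue=[F,B] q_used=1 → run F
t=31: queue=[B,F] q_used=0 → run B
t=32: queue=[F] q_used=0 → run F
t=33: (idle)
t=34: (idle)
t=35: (idle)
t=36: (idle)
t=37: (idle)

context switches = 18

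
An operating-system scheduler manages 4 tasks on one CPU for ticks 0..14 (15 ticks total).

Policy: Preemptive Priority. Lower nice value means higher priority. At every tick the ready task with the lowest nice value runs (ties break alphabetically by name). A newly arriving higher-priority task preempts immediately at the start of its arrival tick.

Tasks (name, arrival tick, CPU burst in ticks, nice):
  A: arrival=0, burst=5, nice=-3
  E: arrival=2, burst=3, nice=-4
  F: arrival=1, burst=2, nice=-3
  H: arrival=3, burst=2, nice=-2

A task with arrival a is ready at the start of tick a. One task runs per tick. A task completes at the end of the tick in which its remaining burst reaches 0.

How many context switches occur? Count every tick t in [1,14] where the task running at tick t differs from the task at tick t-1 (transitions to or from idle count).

context switches = 5

t=0: ready={A} → run A
t=1: ready={A,F} → run A
t=2: ready={A,E,F} → run E
t=3: ready={A,E,F,H} → run E
t=4: ready={A,E,F,H} → run E
t=5: ready={A,F,H} → run A
t=6: ready={A,F,H} → run A
t=7: ready={A,F,H} → run A
t=8: ready={F,H} → run F
t=9: ready={F,H} → run F
t=10: ready={H} → run H
t=11: ready={H} → run H
t=12: (idle)
t=13: (idle)
t=14: (idle)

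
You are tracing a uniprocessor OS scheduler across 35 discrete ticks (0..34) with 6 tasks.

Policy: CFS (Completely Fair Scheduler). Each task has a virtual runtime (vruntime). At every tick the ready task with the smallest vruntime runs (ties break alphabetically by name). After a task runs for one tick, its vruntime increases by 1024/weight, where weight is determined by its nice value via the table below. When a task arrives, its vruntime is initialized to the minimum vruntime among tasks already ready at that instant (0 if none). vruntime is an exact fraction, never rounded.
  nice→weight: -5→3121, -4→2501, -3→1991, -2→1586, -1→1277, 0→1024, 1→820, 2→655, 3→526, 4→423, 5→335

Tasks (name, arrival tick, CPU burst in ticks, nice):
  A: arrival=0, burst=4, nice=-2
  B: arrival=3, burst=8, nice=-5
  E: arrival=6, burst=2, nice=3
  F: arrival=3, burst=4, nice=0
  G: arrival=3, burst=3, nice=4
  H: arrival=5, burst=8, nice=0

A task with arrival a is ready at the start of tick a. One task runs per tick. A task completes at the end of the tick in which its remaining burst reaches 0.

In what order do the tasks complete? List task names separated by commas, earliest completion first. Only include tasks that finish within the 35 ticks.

t=0: vr[A=0] → run A
t=1: vr[A=512/793] → run A
t=2: vr[A=1024/793] → run A
t=3: vr[A=1536/793 B=1536/793 F=1536/793 G=1536/793] → run A
t=4: vr[B=1536/793 F=1536/793 G=1536/793] → run B
t=5: vr[B=5605888/2474953 F=1536/793 G=1536/793 H=1536/793] → run F
t=6: vr[B=5605888/2474953 E=1536/793 F=2329/793 G=1536/793 H=1536/793] → run E
t=7: vr[B=5605888/2474953 E=809984/208559 F=2329/793 G=1536/793 H=1536/793] → run G
t=8: vr[B=5605888/2474953 E=809984/208559 F=2329/793 G=1461760/335439 H=1536/793] → run H
t=9: vr[B=5605888/2474953 E=809984/208559 F=2329/793 G=1461760/335439 H=2329/793] → run B
t=10: vr[B=6417920/2474953 E=809984/208559 F=2329/793 G=1461760/335439 H=2329/793] → run B
t=11: vr[B=7229952/2474953 E=809984/208559 F=2329/793 G=1461760/335439 H=2329/793] → run B
t=12: vr[B=8041984/2474953 E=809984/208559 F=2329/793 G=1461760/335439 H=2329/793] → run F
t=13: vr[B=8041984/2474953 E=809984/208559 F=3122/793 G=1461760/335439 H=2329/793] → run H
t=14: vr[B=8041984/2474953 E=809984/208559 F=3122/793 G=1461760/335439 H=3122/793] → run B
t=15: vr[B=8854016/2474953 E=809984/208559 F=3122/793 G=1461760/335439 H=3122/793] → run B
t=16: vr[B=9666048/2474953 E=809984/208559 F=3122/793 G=1461760/335439 H=3122/793] → run E
t=17: vr[B=9666048/2474953 F=3122/793 G=1461760/335439 H=3122/793] → run B
t=18: vr[B=10478080/2474953 F=3122/793 G=1461760/335439 H=3122/793] → run F
t=19: vr[B=10478080/2474953 F=3915/793 G=1461760/335439 H=3122/793] → run H
t=20: vr[B=10478080/2474953 F=3915/793 G=1461760/335439 H=3915/793] → run B
t=21: vr[F=3915/793 G=1461760/335439 H=3915/793] → run G
t=22: vr[F=3915/793 G=2273792/335439 H=3915/793] → run F
t=23: vr[G=2273792/335439 H=3915/793] → run H
t=24: vr[G=2273792/335439 H=4708/793] → run H
t=25: vr[G=2273792/335439 H=5501/793] → run G
t=26: vr[H=5501/793] → run H
t=27: vr[H=6294/793] → run H
t=28: vr[H=7087/793] → run H
t=29: (idle)
t=30: (idle)
t=31: (idle)
t=32: (idle)
t=33: (idle)
t=34: (idle)

completion order = A, E, B, F, G, H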